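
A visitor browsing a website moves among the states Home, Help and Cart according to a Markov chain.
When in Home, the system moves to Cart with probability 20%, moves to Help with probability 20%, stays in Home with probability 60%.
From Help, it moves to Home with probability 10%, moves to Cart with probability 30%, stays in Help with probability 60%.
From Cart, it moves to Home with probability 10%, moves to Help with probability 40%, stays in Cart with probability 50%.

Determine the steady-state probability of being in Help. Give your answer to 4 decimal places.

Let the stationary distribution be π with π = πP and π_1 + π_2 + π_3 = 1.
π_1 = 0.6·π_1 + 0.1·π_2 + 0.1·π_3
π_2 = 0.2·π_1 + 0.6·π_2 + 0.4·π_3
Solving with the normalization constraint gives π = (0.2000, 0.4500, 0.3500).
So the stationary probability of Help is 0.4500.

0.4500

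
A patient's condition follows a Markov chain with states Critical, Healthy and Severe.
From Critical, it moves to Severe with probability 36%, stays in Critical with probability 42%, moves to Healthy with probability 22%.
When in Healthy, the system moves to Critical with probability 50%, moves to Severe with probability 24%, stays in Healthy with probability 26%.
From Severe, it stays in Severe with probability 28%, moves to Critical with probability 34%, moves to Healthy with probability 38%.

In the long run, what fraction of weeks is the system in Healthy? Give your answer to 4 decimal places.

0.2795

Let the stationary distribution be π with π = πP and π_1 + π_2 + π_3 = 1.
π_1 = 0.42·π_1 + 0.5·π_2 + 0.34·π_3
π_2 = 0.22·π_1 + 0.26·π_2 + 0.38·π_3
Solving with the normalization constraint gives π = (0.4182, 0.2795, 0.3023).
So the stationary probability of Healthy is 0.2795.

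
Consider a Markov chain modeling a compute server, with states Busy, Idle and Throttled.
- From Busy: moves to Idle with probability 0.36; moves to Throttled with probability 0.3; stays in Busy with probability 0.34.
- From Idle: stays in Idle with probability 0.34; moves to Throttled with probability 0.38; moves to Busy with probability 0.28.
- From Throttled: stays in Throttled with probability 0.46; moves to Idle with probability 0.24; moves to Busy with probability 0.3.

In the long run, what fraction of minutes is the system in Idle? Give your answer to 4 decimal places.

Let the stationary distribution be π with π = πP and π_1 + π_2 + π_3 = 1.
π_1 = 0.34·π_1 + 0.28·π_2 + 0.3·π_3
π_2 = 0.36·π_1 + 0.34·π_2 + 0.24·π_3
Solving with the normalization constraint gives π = (0.3061, 0.3075, 0.3864).
So the stationary probability of Idle is 0.3075.

0.3075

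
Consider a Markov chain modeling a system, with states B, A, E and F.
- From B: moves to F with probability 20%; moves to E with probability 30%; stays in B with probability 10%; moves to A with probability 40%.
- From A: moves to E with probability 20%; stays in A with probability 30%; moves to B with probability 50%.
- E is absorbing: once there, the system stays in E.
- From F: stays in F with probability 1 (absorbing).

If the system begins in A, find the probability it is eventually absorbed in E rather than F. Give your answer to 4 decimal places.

Let h(s) be the probability of absorption at E starting from transient state s. Then h(E) = 1 and h(F) = 0. By first-step analysis:
h(B) = 0.1·h(B) + 0.4·h(A) + 0.3·1 + 0.2·0
h(A) = 0.5·h(B) + 0.3·h(A) + 0.2·1
Solving: h(B) = 0.6744, h(A) = 0.7674.
Starting from A, the probability is 0.7674.

0.7674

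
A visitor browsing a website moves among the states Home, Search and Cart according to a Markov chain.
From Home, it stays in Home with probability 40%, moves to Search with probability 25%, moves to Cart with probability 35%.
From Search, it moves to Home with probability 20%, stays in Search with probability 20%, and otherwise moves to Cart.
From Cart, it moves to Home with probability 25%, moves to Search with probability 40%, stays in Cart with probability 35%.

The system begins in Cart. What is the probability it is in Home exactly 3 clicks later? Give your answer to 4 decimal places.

0.2760

Propagate the distribution vector 3 clicks from Cart.
After 0 clicks: (0.0000, 0.0000, 1.0000)
After 1 click: (0.2500, 0.4000, 0.3500)
After 2 clicks: (0.2675, 0.2825, 0.4500)
After 3 clicks: (0.2760, 0.3034, 0.4206)
P(in Home after 3 clicks) = 0.2760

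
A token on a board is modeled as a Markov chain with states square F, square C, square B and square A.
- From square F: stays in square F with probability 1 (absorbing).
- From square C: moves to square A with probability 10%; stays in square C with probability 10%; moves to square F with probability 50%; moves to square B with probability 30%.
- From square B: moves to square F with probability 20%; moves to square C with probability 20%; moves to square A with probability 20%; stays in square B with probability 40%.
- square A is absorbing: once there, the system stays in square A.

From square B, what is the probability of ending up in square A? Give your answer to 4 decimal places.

0.4167

Let h(s) be the probability of absorption at square A starting from transient state s. Then h(square A) = 1 and h(square F) = 0. By first-step analysis:
h(square C) = 0.5·0 + 0.1·h(square C) + 0.3·h(square B) + 0.1·1
h(square B) = 0.2·0 + 0.2·h(square C) + 0.4·h(square B) + 0.2·1
Solving: h(square C) = 0.2500, h(square B) = 0.4167.
Starting from square B, the probability is 0.4167.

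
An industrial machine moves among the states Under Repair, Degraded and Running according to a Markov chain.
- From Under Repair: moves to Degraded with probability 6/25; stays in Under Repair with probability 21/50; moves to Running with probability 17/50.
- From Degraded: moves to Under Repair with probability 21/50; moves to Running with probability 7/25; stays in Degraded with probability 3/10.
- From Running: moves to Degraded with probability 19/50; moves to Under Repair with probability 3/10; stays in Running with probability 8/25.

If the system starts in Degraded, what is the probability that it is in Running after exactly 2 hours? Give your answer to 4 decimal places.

Sum over the intermediate state after 1 hour:
P = P(Degraded→Under Repair)·P(Under Repair→Running) + P(Degraded→Degraded)·P(Degraded→Running) + P(Degraded→Running)·P(Running→Running)
  = 0.42×0.34 + 0.3×0.28 + 0.28×0.32
  = 0.1428 + 0.0840 + 0.0896 = 0.3164

0.3164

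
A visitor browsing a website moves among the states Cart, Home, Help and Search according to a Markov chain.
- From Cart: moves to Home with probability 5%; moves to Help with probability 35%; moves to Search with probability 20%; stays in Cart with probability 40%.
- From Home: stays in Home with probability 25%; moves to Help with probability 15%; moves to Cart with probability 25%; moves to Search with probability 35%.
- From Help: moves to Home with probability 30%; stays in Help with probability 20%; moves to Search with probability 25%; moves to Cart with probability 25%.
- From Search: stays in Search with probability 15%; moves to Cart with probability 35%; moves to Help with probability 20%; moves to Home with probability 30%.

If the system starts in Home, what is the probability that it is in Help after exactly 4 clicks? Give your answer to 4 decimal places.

0.2378

Propagate the distribution vector 4 clicks from Home.
After 0 clicks: (0.0000, 1.0000, 0.0000, 0.0000)
After 1 click: (0.2500, 0.2500, 0.1500, 0.3500)
After 2 clicks: (0.3225, 0.2250, 0.2250, 0.2275)
After 3 clicks: (0.3211, 0.2081, 0.2371, 0.2336)
After 4 clicks: (0.3215, 0.2093, 0.2378, 0.2314)
P(in Help after 4 clicks) = 0.2378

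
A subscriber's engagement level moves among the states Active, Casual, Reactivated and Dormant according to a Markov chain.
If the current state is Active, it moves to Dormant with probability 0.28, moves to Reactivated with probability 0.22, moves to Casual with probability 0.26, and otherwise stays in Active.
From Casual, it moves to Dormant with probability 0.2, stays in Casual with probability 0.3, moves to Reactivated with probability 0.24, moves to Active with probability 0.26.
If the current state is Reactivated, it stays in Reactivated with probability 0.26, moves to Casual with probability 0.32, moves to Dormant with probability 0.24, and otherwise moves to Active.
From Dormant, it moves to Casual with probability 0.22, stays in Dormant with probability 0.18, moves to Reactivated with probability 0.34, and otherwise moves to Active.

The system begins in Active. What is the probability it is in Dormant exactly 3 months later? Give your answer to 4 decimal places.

Propagate the distribution vector 3 months from Active.
After 0 months: (1.0000, 0.0000, 0.0000, 0.0000)
After 1 month: (0.2400, 0.2600, 0.2200, 0.2800)
After 2 months: (0.2376, 0.2724, 0.2676, 0.2224)
After 3 months: (0.2338, 0.2781, 0.2628, 0.2253)
P(in Dormant after 3 months) = 0.2253

0.2253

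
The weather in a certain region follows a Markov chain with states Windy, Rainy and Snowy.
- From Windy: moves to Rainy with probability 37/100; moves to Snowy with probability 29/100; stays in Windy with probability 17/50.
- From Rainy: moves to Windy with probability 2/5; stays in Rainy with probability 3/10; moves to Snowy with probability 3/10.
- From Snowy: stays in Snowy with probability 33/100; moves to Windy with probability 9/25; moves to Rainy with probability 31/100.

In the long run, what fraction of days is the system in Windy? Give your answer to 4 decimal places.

0.3658

Let the stationary distribution be π with π = πP and π_1 + π_2 + π_3 = 1.
π_1 = 0.34·π_1 + 0.4·π_2 + 0.36·π_3
π_2 = 0.37·π_1 + 0.3·π_2 + 0.31·π_3
Solving with the normalization constraint gives π = (0.3658, 0.3287, 0.3055).
So the stationary probability of Windy is 0.3658.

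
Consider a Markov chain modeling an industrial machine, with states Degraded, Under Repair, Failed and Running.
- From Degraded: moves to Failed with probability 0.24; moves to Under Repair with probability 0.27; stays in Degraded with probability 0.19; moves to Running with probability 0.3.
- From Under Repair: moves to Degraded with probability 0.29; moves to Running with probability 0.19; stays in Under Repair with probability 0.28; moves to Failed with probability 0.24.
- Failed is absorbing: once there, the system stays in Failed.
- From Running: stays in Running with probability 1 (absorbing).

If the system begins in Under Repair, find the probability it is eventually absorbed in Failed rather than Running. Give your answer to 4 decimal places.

Let h(s) be the probability of absorption at Failed starting from transient state s. Then h(Failed) = 1 and h(Running) = 0. By first-step analysis:
h(Degraded) = 0.19·h(Degraded) + 0.27·h(Under Repair) + 0.24·1 + 0.3·0
h(Under Repair) = 0.29·h(Degraded) + 0.28·h(Under Repair) + 0.24·1 + 0.19·0
Solving: h(Degraded) = 0.4706, h(Under Repair) = 0.5229.
Starting from Under Repair, the probability is 0.5229.

0.5229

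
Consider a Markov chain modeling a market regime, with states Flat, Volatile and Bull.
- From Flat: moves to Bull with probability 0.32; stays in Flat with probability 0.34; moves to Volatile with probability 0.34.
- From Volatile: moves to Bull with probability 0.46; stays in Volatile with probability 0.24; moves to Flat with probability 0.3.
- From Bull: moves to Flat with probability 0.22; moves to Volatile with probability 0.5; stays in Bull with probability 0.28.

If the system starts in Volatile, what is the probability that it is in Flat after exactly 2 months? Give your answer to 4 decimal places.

Sum over the intermediate state after 1 month:
P = P(Volatile→Flat)·P(Flat→Flat) + P(Volatile→Volatile)·P(Volatile→Flat) + P(Volatile→Bull)·P(Bull→Flat)
  = 0.3×0.34 + 0.24×0.3 + 0.46×0.22
  = 0.1020 + 0.0720 + 0.1012 = 0.2752

0.2752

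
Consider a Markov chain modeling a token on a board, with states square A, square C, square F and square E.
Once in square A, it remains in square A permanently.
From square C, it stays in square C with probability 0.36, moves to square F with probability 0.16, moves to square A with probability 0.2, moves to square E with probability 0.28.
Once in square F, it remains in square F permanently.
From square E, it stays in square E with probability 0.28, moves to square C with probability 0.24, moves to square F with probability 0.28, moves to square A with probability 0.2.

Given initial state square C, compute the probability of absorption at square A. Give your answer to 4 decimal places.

Let h(s) be the probability of absorption at square A starting from transient state s. Then h(square A) = 1 and h(square F) = 0. By first-step analysis:
h(square C) = 0.2·1 + 0.36·h(square C) + 0.16·0 + 0.28·h(square E)
h(square E) = 0.2·1 + 0.24·h(square C) + 0.28·0 + 0.28·h(square E)
Solving: h(square C) = 0.5081, h(square E) = 0.4472.
Starting from square C, the probability is 0.5081.

0.5081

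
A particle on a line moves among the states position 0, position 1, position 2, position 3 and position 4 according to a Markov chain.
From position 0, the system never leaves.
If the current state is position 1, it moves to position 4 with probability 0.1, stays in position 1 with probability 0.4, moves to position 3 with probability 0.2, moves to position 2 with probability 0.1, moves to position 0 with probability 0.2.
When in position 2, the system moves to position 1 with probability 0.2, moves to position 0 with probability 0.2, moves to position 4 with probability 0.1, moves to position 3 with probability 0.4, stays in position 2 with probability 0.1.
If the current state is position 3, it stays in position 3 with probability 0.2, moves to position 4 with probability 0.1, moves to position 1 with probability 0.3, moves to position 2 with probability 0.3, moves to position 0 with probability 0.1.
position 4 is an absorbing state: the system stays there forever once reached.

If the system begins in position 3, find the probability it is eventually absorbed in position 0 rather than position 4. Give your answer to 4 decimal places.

0.6015

Let h(s) be the probability of absorption at position 0 starting from transient state s. Then h(position 0) = 1 and h(position 4) = 0. By first-step analysis:
h(position 1) = 0.2·1 + 0.4·h(position 1) + 0.1·h(position 2) + 0.2·h(position 3) + 0.1·0
h(position 2) = 0.2·1 + 0.2·h(position 1) + 0.1·h(position 2) + 0.4·h(position 3) + 0.1·0
h(position 3) = 0.1·1 + 0.3·h(position 1) + 0.3·h(position 2) + 0.2·h(position 3) + 0.1·0
Solving: h(position 1) = 0.6391, h(position 2) = 0.6316, h(position 3) = 0.6015.
Starting from position 3, the probability is 0.6015.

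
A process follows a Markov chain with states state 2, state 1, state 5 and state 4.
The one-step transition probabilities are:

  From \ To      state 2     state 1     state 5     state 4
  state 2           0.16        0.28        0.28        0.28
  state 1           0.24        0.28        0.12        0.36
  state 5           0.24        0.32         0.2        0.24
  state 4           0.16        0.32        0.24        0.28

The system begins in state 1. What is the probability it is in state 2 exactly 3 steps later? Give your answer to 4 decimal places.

0.2008

Propagate the distribution vector 3 steps from state 1.
After 0 steps: (0.0000, 1.0000, 0.0000, 0.0000)
After 1 step: (0.2400, 0.2800, 0.1200, 0.3600)
After 2 steps: (0.1920, 0.2992, 0.2112, 0.2976)
After 3 steps: (0.2008, 0.3004, 0.2033, 0.2955)
P(in state 2 after 3 steps) = 0.2008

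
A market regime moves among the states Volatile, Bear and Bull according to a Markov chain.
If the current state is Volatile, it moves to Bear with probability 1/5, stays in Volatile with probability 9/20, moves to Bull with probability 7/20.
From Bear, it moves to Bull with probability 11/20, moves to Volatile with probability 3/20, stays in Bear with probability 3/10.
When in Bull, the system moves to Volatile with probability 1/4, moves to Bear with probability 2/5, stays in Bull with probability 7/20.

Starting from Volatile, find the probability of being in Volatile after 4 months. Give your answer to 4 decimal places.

0.2763

Propagate the distribution vector 4 months from Volatile.
After 0 months: (1.0000, 0.0000, 0.0000)
After 1 month: (0.4500, 0.2000, 0.3500)
After 2 months: (0.3200, 0.2900, 0.3900)
After 3 months: (0.2850, 0.3070, 0.4080)
After 4 months: (0.2763, 0.3123, 0.4114)
P(in Volatile after 4 months) = 0.2763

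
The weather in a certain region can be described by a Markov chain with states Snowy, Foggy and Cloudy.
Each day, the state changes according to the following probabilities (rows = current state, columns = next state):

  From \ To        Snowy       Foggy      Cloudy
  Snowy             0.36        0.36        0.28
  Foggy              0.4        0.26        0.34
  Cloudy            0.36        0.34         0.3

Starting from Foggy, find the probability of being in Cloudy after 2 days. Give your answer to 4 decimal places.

0.3024

Sum over the intermediate state after 1 day:
P = P(Foggy→Snowy)·P(Snowy→Cloudy) + P(Foggy→Foggy)·P(Foggy→Cloudy) + P(Foggy→Cloudy)·P(Cloudy→Cloudy)
  = 0.4×0.28 + 0.26×0.34 + 0.34×0.3
  = 0.1120 + 0.0884 + 0.1020 = 0.3024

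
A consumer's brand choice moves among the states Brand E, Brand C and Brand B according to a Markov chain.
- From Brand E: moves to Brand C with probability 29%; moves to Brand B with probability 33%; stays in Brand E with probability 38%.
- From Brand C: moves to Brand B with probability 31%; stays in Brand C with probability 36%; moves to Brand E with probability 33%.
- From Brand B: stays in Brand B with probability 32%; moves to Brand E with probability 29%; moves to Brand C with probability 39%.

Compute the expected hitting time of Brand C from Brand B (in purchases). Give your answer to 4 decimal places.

2.7923

Let t(s) be the expected number of purchases to first reach Brand C from state s, with t(Brand C) = 0. Conditioning on the first purchase:
t(Brand E) = 1 + 0.38·t(Brand E) + 0.33·t(Brand B)
t(Brand B) = 1 + 0.29·t(Brand E) + 0.32·t(Brand B)
Solving: t(Brand E) = 3.0991, t(Brand B) = 2.7923.
Expected purchases from Brand B to Brand C: 2.7923.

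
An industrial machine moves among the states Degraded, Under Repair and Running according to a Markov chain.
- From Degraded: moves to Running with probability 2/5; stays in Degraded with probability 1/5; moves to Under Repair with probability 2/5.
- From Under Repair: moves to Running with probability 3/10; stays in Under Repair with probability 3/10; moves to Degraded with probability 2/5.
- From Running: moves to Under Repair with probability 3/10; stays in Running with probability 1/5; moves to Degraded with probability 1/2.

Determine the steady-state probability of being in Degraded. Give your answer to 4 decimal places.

Let the stationary distribution be π with π = πP and π_1 + π_2 + π_3 = 1.
π_1 = 0.2·π_1 + 0.4·π_2 + 0.5·π_3
π_2 = 0.4·π_1 + 0.3·π_2 + 0.3·π_3
Solving with the normalization constraint gives π = (0.3588, 0.3359, 0.3053).
So the stationary probability of Degraded is 0.3588.

0.3588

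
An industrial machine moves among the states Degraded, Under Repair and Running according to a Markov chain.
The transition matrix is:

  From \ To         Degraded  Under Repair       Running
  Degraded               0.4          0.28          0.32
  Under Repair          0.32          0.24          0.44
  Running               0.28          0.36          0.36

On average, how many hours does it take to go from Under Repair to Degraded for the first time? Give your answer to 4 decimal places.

Let t(s) be the expected number of hours to first reach Degraded from state s, with t(Degraded) = 0. Conditioning on the first hour:
t(Under Repair) = 1 + 0.24·t(Under Repair) + 0.44·t(Running)
t(Running) = 1 + 0.36·t(Under Repair) + 0.36·t(Running)
Solving: t(Under Repair) = 3.2927, t(Running) = 3.4146.
Expected hours from Under Repair to Degraded: 3.2927.

3.2927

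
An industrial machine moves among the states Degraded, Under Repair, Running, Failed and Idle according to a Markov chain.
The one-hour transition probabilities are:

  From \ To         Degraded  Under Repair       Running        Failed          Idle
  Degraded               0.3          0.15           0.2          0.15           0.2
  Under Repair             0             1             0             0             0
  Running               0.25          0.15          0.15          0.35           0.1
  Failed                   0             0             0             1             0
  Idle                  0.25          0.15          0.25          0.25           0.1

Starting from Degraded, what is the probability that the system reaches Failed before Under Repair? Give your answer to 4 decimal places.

Let h(s) be the probability of absorption at Failed starting from transient state s. Then h(Failed) = 1 and h(Under Repair) = 0. By first-step analysis:
h(Degraded) = 0.3·h(Degraded) + 0.15·0 + 0.2·h(Running) + 0.15·1 + 0.2·h(Idle)
h(Running) = 0.25·h(Degraded) + 0.15·0 + 0.15·h(Running) + 0.35·1 + 0.1·h(Idle)
h(Idle) = 0.25·h(Degraded) + 0.15·0 + 0.25·h(Running) + 0.25·1 + 0.1·h(Idle)
Solving: h(Degraded) = 0.5787, h(Running) = 0.6550, h(Idle) = 0.6205.
Starting from Degraded, the probability is 0.5787.

0.5787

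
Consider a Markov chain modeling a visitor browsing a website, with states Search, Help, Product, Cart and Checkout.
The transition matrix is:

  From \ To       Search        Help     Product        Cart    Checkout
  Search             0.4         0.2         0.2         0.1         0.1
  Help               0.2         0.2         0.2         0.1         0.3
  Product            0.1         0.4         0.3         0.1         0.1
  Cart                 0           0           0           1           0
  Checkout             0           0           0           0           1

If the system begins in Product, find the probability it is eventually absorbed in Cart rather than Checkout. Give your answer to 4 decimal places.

Let h(s) be the probability of absorption at Cart starting from transient state s. Then h(Cart) = 1 and h(Checkout) = 0. By first-step analysis:
h(Search) = 0.4·h(Search) + 0.2·h(Help) + 0.2·h(Product) + 0.1·1 + 0.1·0
h(Help) = 0.2·h(Search) + 0.2·h(Help) + 0.2·h(Product) + 0.1·1 + 0.3·0
h(Product) = 0.1·h(Search) + 0.4·h(Help) + 0.3·h(Product) + 0.1·1 + 0.1·0
Solving: h(Search) = 0.4018, h(Help) = 0.3214, h(Product) = 0.3839.
Starting from Product, the probability is 0.3839.

0.3839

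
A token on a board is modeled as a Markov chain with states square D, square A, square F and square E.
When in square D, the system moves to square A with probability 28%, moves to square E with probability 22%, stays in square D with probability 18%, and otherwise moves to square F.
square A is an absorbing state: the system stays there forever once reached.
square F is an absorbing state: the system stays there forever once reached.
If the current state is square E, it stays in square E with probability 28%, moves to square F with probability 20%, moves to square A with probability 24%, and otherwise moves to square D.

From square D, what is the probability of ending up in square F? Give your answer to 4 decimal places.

0.5189

Let h(s) be the probability of absorption at square F starting from transient state s. Then h(square F) = 1 and h(square A) = 0. By first-step analysis:
h(square D) = 0.18·h(square D) + 0.28·0 + 0.32·1 + 0.22·h(square E)
h(square E) = 0.28·h(square D) + 0.24·0 + 0.2·1 + 0.28·h(square E)
Solving: h(square D) = 0.5189, h(square E) = 0.4796.
Starting from square D, the probability is 0.5189.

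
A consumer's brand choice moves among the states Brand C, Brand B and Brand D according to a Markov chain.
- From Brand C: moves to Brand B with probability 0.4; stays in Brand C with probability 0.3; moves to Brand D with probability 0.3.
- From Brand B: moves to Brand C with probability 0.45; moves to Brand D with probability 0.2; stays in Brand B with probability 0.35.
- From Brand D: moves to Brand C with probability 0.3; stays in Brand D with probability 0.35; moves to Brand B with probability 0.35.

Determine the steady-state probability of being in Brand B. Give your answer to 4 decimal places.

0.3678

Let the stationary distribution be π with π = πP and π_1 + π_2 + π_3 = 1.
π_1 = 0.3·π_1 + 0.45·π_2 + 0.3·π_3
π_2 = 0.4·π_1 + 0.35·π_2 + 0.35·π_3
Solving with the normalization constraint gives π = (0.3552, 0.3678, 0.2771).
So the stationary probability of Brand B is 0.3678.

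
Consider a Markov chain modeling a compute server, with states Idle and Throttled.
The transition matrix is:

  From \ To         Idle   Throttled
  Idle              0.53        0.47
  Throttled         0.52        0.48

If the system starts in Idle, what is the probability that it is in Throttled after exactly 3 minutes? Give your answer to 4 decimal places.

Propagate the distribution vector 3 minutes from Idle.
After 0 minutes: (1.0000, 0.0000)
After 1 minute: (0.5300, 0.4700)
After 2 minutes: (0.5253, 0.4747)
After 3 minutes: (0.5253, 0.4747)
P(in Throttled after 3 minutes) = 0.4747

0.4747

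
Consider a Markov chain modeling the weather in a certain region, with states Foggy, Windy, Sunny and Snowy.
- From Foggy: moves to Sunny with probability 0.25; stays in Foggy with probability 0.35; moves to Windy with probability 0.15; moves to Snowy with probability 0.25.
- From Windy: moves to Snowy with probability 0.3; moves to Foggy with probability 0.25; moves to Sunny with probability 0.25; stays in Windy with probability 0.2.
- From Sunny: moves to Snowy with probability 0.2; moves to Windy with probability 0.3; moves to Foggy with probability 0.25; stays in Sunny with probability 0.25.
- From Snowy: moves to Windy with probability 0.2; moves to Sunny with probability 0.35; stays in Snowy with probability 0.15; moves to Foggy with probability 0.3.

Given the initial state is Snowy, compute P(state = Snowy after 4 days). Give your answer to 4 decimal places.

0.2245

Propagate the distribution vector 4 days from Snowy.
After 0 days: (0.0000, 0.0000, 0.0000, 1.0000)
After 1 day: (0.3000, 0.2000, 0.3500, 0.1500)
After 2 days: (0.2875, 0.2200, 0.2650, 0.2275)
After 3 days: (0.2901, 0.2121, 0.2728, 0.2250)
After 4 days: (0.2903, 0.2128, 0.2725, 0.2245)
P(in Snowy after 4 days) = 0.2245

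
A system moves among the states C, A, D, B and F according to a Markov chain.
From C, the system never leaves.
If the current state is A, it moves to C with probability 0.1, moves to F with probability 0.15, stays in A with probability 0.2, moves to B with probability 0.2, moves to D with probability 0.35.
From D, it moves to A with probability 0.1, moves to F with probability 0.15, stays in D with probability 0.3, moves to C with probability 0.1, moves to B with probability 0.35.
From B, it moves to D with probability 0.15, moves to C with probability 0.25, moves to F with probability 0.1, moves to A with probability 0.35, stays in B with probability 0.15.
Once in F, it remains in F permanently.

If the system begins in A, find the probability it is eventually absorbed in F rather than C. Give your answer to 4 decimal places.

Let h(s) be the probability of absorption at F starting from transient state s. Then h(F) = 1 and h(C) = 0. By first-step analysis:
h(A) = 0.1·0 + 0.2·h(A) + 0.35·h(D) + 0.2·h(B) + 0.15·1
h(D) = 0.1·0 + 0.1·h(A) + 0.3·h(D) + 0.35·h(B) + 0.15·1
h(B) = 0.25·0 + 0.35·h(A) + 0.15·h(D) + 0.15·h(B) + 0.1·1
Solving: h(A) = 0.5067, h(D) = 0.4933, h(B) = 0.4133.
Starting from A, the probability is 0.5067.

0.5067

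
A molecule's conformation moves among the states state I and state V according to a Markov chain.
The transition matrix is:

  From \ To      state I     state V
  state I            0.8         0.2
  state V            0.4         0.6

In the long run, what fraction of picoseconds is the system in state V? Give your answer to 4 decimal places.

0.3333

Let the stationary distribution be π with π = πP and π_1 + π_2 = 1.
π_1 = 0.8·π_1 + 0.4·π_2
Solving with the normalization constraint gives π = (0.6667, 0.3333).
So the stationary probability of state V is 0.3333.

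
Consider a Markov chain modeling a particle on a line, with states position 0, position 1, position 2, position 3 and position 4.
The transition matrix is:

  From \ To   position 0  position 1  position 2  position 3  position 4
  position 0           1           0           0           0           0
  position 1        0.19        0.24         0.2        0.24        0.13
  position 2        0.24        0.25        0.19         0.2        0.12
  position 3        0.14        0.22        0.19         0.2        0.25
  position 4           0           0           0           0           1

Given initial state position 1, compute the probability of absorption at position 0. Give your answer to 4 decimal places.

0.5492

Let h(s) be the probability of absorption at position 0 starting from transient state s. Then h(position 0) = 1 and h(position 4) = 0. By first-step analysis:
h(position 1) = 0.19·1 + 0.24·h(position 1) + 0.2·h(position 2) + 0.24·h(position 3) + 0.13·0
h(position 2) = 0.24·1 + 0.25·h(position 1) + 0.19·h(position 2) + 0.2·h(position 3) + 0.12·0
h(position 3) = 0.14·1 + 0.22·h(position 1) + 0.19·h(position 2) + 0.2·h(position 3) + 0.25·0
Solving: h(position 1) = 0.5492, h(position 2) = 0.5803, h(position 3) = 0.4639.
Starting from position 1, the probability is 0.5492.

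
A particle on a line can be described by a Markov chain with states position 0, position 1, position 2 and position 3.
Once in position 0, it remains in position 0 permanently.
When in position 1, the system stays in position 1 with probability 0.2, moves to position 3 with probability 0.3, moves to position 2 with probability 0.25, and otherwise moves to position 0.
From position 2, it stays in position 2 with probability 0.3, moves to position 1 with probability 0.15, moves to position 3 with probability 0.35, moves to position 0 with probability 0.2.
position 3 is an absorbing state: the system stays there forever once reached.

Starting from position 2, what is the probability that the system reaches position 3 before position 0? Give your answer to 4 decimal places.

0.6220

Let h(s) be the probability of absorption at position 3 starting from transient state s. Then h(position 3) = 1 and h(position 0) = 0. By first-step analysis:
h(position 1) = 0.25·0 + 0.2·h(position 1) + 0.25·h(position 2) + 0.3·1
h(position 2) = 0.2·0 + 0.15·h(position 1) + 0.3·h(position 2) + 0.35·1
Solving: h(position 1) = 0.5694, h(position 2) = 0.6220.
Starting from position 2, the probability is 0.6220.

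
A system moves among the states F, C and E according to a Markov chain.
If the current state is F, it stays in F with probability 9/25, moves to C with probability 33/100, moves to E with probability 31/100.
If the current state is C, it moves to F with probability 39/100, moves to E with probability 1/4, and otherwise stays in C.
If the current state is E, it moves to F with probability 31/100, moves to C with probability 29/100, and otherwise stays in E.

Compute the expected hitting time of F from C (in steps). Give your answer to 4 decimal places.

Let t(s) be the expected number of steps to first reach F from state s, with t(F) = 0. Conditioning on the first step:
t(C) = 1 + 0.36·t(C) + 0.25·t(E)
t(E) = 1 + 0.29·t(C) + 0.4·t(E)
Solving: t(C) = 2.7287, t(E) = 2.9856.
Expected steps from C to F: 2.7287.

2.7287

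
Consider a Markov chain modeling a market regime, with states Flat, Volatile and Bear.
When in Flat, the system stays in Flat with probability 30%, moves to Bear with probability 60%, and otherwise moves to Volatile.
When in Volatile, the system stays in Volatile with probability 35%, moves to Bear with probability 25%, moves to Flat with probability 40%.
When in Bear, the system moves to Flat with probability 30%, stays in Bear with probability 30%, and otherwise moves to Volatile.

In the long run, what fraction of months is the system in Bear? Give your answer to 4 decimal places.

0.3843

Let the stationary distribution be π with π = πP and π_1 + π_2 + π_3 = 1.
π_1 = 0.3·π_1 + 0.4·π_2 + 0.3·π_3
π_2 = 0.1·π_1 + 0.35·π_2 + 0.4·π_3
Solving with the normalization constraint gives π = (0.3287, 0.2870, 0.3843).
So the stationary probability of Bear is 0.3843.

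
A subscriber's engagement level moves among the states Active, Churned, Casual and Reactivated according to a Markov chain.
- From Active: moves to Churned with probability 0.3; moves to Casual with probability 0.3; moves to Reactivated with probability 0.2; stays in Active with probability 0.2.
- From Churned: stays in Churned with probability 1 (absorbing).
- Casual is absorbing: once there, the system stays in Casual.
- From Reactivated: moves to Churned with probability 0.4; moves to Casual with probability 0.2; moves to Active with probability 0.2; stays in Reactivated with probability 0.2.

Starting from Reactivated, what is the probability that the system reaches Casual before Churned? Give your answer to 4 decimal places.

Let h(s) be the probability of absorption at Casual starting from transient state s. Then h(Casual) = 1 and h(Churned) = 0. By first-step analysis:
h(Active) = 0.2·h(Active) + 0.3·0 + 0.3·1 + 0.2·h(Reactivated)
h(Reactivated) = 0.2·h(Active) + 0.4·0 + 0.2·1 + 0.2·h(Reactivated)
Solving: h(Active) = 0.4667, h(Reactivated) = 0.3667.
Starting from Reactivated, the probability is 0.3667.

0.3667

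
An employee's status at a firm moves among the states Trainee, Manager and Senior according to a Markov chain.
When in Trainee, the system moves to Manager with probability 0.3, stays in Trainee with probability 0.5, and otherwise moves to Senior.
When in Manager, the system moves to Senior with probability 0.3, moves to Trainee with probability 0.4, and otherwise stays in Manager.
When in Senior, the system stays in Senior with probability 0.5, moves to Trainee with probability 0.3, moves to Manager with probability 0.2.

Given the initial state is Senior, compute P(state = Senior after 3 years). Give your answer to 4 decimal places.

Propagate the distribution vector 3 years from Senior.
After 0 years: (0.0000, 0.0000, 1.0000)
After 1 year: (0.3000, 0.2000, 0.5000)
After 2 years: (0.3800, 0.2500, 0.3700)
After 3 years: (0.4010, 0.2630, 0.3360)
P(in Senior after 3 years) = 0.3360

0.3360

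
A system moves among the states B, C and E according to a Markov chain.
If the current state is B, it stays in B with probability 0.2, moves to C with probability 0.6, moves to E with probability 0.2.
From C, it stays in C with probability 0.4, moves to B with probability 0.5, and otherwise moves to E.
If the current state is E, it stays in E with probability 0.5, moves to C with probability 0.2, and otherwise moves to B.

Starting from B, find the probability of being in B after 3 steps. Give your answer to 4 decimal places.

0.3400

Propagate the distribution vector 3 steps from B.
After 0 steps: (1.0000, 0.0000, 0.0000)
After 1 step: (0.2000, 0.6000, 0.2000)
After 2 steps: (0.4000, 0.4000, 0.2000)
After 3 steps: (0.3400, 0.4400, 0.2200)
P(in B after 3 steps) = 0.3400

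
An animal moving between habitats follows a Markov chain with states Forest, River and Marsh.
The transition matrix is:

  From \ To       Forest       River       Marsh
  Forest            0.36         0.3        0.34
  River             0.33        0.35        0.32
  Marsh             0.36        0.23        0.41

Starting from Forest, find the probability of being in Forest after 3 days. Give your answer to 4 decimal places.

0.3513

Propagate the distribution vector 3 days from Forest.
After 0 days: (1.0000, 0.0000, 0.0000)
After 1 day: (0.3600, 0.3000, 0.3400)
After 2 days: (0.3510, 0.2912, 0.3578)
After 3 days: (0.3513, 0.2895, 0.3592)
P(in Forest after 3 days) = 0.3513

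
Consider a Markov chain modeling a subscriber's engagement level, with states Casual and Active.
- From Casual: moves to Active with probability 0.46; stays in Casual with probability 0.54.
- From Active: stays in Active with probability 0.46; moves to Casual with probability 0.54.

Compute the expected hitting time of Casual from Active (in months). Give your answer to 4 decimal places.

Let t(s) be the expected number of months to first reach Casual from state s, with t(Casual) = 0. Conditioning on the first month:
t(Active) = 1 + 0.46·t(Active)
Solving: t(Active) = 1.8519.
Expected months from Active to Casual: 1.8519.

1.8519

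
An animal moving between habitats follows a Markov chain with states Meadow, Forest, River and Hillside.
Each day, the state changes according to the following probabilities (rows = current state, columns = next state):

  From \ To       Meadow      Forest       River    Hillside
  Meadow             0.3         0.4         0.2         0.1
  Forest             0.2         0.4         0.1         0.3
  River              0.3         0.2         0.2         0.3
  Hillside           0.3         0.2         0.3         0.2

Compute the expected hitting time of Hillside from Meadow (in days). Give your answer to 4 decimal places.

4.8515

Let t(s) be the expected number of days to first reach Hillside from state s, with t(Hillside) = 0. Conditioning on the first day:
t(Meadow) = 1 + 0.3·t(Meadow) + 0.4·t(Forest) + 0.2·t(River)
t(Forest) = 1 + 0.2·t(Meadow) + 0.4·t(Forest) + 0.1·t(River)
t(River) = 1 + 0.3·t(Meadow) + 0.2·t(Forest) + 0.2·t(River)
Solving: t(Meadow) = 4.8515, t(Forest) = 3.9604, t(River) = 4.0594.
Expected days from Meadow to Hillside: 4.8515.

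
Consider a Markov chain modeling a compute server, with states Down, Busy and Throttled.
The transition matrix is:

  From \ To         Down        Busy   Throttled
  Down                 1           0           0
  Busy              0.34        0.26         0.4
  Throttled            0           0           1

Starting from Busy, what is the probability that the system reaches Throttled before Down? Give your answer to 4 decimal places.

Let h(s) be the probability of absorption at Throttled starting from transient state s. Then h(Throttled) = 1 and h(Down) = 0. By first-step analysis:
h(Busy) = 0.34·0 + 0.26·h(Busy) + 0.4·1
Solving: h(Busy) = 0.5405.
Starting from Busy, the probability is 0.5405.

0.5405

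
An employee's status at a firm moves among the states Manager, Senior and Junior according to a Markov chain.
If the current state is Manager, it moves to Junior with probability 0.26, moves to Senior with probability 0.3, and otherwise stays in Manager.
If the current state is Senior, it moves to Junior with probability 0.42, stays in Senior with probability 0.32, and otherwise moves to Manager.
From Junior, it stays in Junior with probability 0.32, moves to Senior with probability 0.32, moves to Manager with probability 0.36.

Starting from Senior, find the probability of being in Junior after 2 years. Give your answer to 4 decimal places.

Sum over the intermediate state after 1 year:
P = P(Senior→Manager)·P(Manager→Junior) + P(Senior→Senior)·P(Senior→Junior) + P(Senior→Junior)·P(Junior→Junior)
  = 0.26×0.26 + 0.32×0.42 + 0.42×0.32
  = 0.0676 + 0.1344 + 0.1344 = 0.3364

0.3364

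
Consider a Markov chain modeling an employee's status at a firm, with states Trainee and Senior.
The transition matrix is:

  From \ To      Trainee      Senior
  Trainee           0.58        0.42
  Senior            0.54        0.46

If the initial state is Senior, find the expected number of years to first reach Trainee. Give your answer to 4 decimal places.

1.8519

Let t(s) be the expected number of years to first reach Trainee from state s, with t(Trainee) = 0. Conditioning on the first year:
t(Senior) = 1 + 0.46·t(Senior)
Solving: t(Senior) = 1.8519.
Expected years from Senior to Trainee: 1.8519.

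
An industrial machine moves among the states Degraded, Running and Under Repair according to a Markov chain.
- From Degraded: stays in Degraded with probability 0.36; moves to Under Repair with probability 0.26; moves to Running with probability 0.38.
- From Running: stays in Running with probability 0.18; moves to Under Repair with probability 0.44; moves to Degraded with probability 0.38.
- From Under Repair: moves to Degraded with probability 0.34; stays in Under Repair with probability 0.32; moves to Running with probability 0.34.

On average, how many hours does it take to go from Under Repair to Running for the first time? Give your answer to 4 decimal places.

Let t(s) be the expected number of hours to first reach Running from state s, with t(Running) = 0. Conditioning on the first hour:
t(Degraded) = 1 + 0.36·t(Degraded) + 0.26·t(Under Repair)
t(Under Repair) = 1 + 0.34·t(Degraded) + 0.32·t(Under Repair)
Solving: t(Degraded) = 2.7105, t(Under Repair) = 2.8258.
Expected hours from Under Repair to Running: 2.8258.

2.8258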